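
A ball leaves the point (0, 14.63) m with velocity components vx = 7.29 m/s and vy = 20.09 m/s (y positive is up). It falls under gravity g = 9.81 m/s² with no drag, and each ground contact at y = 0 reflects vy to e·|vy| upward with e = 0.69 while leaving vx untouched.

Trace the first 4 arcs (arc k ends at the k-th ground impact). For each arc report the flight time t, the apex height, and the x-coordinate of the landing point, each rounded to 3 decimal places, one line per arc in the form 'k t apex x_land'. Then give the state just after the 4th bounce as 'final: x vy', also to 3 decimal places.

1 4.727 35.201 34.459
2 3.697 16.759 61.409
3 2.551 7.979 80.005
4 1.760 3.799 92.836
final: 92.836 5.957

Arc 1: start y=14.630, vy=20.090 → t=4.727, apex=35.201, x_land=34.459, impact vy=-26.280
  bounce: vy ← 0.69·26.280 = 18.133
Arc 2: start y=0.000, vy=18.133 → t=3.697, apex=16.759, x_land=61.409, impact vy=-18.133
  bounce: vy ← 0.69·18.133 = 12.512
Arc 3: start y=0.000, vy=12.512 → t=2.551, apex=7.979, x_land=80.005, impact vy=-12.512
  bounce: vy ← 0.69·12.512 = 8.633
Arc 4: start y=0.000, vy=8.633 → t=1.760, apex=3.799, x_land=92.836, impact vy=-8.633
  bounce: vy ← 0.69·8.633 = 5.957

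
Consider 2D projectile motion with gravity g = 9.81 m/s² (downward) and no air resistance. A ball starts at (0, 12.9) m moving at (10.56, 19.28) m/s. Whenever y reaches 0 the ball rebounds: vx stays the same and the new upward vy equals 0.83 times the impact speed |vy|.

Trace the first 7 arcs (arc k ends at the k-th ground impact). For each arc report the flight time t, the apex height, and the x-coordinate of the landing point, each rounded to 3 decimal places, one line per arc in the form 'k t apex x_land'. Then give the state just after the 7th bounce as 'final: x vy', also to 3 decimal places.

Arc 1: start y=12.900, vy=19.280 → t=4.513, apex=31.846, x_land=47.661, impact vy=-24.996
  bounce: vy ← 0.83·24.996 = 20.747
Arc 2: start y=0.000, vy=20.747 → t=4.230, apex=21.939, x_land=92.328, impact vy=-20.747
  bounce: vy ← 0.83·20.747 = 17.220
Arc 3: start y=0.000, vy=17.220 → t=3.511, apex=15.114, x_land=129.401, impact vy=-17.220
  bounce: vy ← 0.83·17.220 = 14.293
Arc 4: start y=0.000, vy=14.293 → t=2.914, apex=10.412, x_land=160.171, impact vy=-14.293
  bounce: vy ← 0.83·14.293 = 11.863
Arc 5: start y=0.000, vy=11.863 → t=2.419, apex=7.173, x_land=185.711, impact vy=-11.863
  bounce: vy ← 0.83·11.863 = 9.846
Arc 6: start y=0.000, vy=9.846 → t=2.007, apex=4.941, x_land=206.909, impact vy=-9.846
  bounce: vy ← 0.83·9.846 = 8.172
Arc 7: start y=0.000, vy=8.172 → t=1.666, apex=3.404, x_land=224.503, impact vy=-8.172
  bounce: vy ← 0.83·8.172 = 6.783

1 4.513 31.846 47.661
2 4.230 21.939 92.328
3 3.511 15.114 129.401
4 2.914 10.412 160.171
5 2.419 7.173 185.711
6 2.007 4.941 206.909
7 1.666 3.404 224.503
final: 224.503 6.783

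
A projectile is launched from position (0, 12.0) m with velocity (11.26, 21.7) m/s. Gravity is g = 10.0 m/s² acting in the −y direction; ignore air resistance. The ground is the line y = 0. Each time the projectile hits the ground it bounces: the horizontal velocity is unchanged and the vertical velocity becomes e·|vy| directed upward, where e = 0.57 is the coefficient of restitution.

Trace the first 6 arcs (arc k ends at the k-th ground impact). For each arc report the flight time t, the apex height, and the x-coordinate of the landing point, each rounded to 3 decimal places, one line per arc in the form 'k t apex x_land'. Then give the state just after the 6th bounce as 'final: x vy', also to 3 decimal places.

1 4.836 35.544 54.456
2 3.040 11.548 88.681
3 1.733 3.752 108.190
4 0.988 1.219 119.309
5 0.563 0.396 125.648
6 0.321 0.129 129.260
final: 129.260 0.914

Arc 1: start y=12.000, vy=21.700 → t=4.836, apex=35.544, x_land=54.456, impact vy=-26.663
  bounce: vy ← 0.57·26.663 = 15.198
Arc 2: start y=0.000, vy=15.198 → t=3.040, apex=11.548, x_land=88.681, impact vy=-15.198
  bounce: vy ← 0.57·15.198 = 8.663
Arc 3: start y=0.000, vy=8.663 → t=1.733, apex=3.752, x_land=108.190, impact vy=-8.663
  bounce: vy ← 0.57·8.663 = 4.938
Arc 4: start y=0.000, vy=4.938 → t=0.988, apex=1.219, x_land=119.309, impact vy=-4.938
  bounce: vy ← 0.57·4.938 = 2.814
Arc 5: start y=0.000, vy=2.814 → t=0.563, apex=0.396, x_land=125.648, impact vy=-2.814
  bounce: vy ← 0.57·2.814 = 1.604
Arc 6: start y=0.000, vy=1.604 → t=0.321, apex=0.129, x_land=129.260, impact vy=-1.604
  bounce: vy ← 0.57·1.604 = 0.914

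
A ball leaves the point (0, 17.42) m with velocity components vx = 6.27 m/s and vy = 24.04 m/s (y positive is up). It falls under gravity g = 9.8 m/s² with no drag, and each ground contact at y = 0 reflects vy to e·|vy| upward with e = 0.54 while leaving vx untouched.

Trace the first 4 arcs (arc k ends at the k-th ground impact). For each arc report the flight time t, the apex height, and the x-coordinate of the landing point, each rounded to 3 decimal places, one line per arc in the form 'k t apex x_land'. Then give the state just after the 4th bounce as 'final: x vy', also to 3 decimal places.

1 5.547 46.906 34.780
2 3.341 13.678 55.731
3 1.804 3.988 67.045
4 0.974 1.163 73.154
final: 73.154 2.578

Arc 1: start y=17.420, vy=24.040 → t=5.547, apex=46.906, x_land=34.780, impact vy=-30.321
  bounce: vy ← 0.54·30.321 = 16.373
Arc 2: start y=0.000, vy=16.373 → t=3.341, apex=13.678, x_land=55.731, impact vy=-16.373
  bounce: vy ← 0.54·16.373 = 8.842
Arc 3: start y=0.000, vy=8.842 → t=1.804, apex=3.988, x_land=67.045, impact vy=-8.842
  bounce: vy ← 0.54·8.842 = 4.774
Arc 4: start y=0.000, vy=4.774 → t=0.974, apex=1.163, x_land=73.154, impact vy=-4.774
  bounce: vy ← 0.54·4.774 = 2.578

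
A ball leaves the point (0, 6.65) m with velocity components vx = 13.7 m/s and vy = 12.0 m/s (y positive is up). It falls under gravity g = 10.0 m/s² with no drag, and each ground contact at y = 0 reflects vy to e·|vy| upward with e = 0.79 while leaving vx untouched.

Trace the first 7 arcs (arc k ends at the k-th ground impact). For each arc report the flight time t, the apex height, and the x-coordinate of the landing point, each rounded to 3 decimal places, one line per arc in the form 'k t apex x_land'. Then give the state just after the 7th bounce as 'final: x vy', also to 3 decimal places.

Arc 1: start y=6.650, vy=12.000 → t=2.864, apex=13.850, x_land=39.241, impact vy=-16.643
  bounce: vy ← 0.79·16.643 = 13.148
Arc 2: start y=0.000, vy=13.148 → t=2.630, apex=8.644, x_land=75.267, impact vy=-13.148
  bounce: vy ← 0.79·13.148 = 10.387
Arc 3: start y=0.000, vy=10.387 → t=2.077, apex=5.395, x_land=103.728, impact vy=-10.387
  bounce: vy ← 0.79·10.387 = 8.206
Arc 4: start y=0.000, vy=8.206 → t=1.641, apex=3.367, x_land=126.212, impact vy=-8.206
  bounce: vy ← 0.79·8.206 = 6.483
Arc 5: start y=0.000, vy=6.483 → t=1.297, apex=2.101, x_land=143.974, impact vy=-6.483
  bounce: vy ← 0.79·6.483 = 5.121
Arc 6: start y=0.000, vy=5.121 → t=1.024, apex=1.311, x_land=158.006, impact vy=-5.121
  bounce: vy ← 0.79·5.121 = 4.046
Arc 7: start y=0.000, vy=4.046 → t=0.809, apex=0.818, x_land=169.092, impact vy=-4.046
  bounce: vy ← 0.79·4.046 = 3.196

1 2.864 13.850 39.241
2 2.630 8.644 75.267
3 2.077 5.395 103.728
4 1.641 3.367 126.212
5 1.297 2.101 143.974
6 1.024 1.311 158.006
7 0.809 0.818 169.092
final: 169.092 3.196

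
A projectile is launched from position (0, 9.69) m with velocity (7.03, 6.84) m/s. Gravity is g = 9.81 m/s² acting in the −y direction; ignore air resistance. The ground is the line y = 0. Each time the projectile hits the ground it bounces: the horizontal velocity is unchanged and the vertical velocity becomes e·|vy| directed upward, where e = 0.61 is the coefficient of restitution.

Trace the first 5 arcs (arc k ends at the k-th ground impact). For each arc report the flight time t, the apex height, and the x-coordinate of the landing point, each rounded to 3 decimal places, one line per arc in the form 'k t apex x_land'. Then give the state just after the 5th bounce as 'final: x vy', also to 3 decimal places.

1 2.266 12.075 15.932
2 1.914 4.493 29.388
3 1.168 1.672 37.597
4 0.712 0.622 42.604
5 0.434 0.231 45.658
final: 45.658 1.300

Arc 1: start y=9.690, vy=6.840 → t=2.266, apex=12.075, x_land=15.932, impact vy=-15.392
  bounce: vy ← 0.61·15.392 = 9.389
Arc 2: start y=0.000, vy=9.389 → t=1.914, apex=4.493, x_land=29.388, impact vy=-9.389
  bounce: vy ← 0.61·9.389 = 5.727
Arc 3: start y=0.000, vy=5.727 → t=1.168, apex=1.672, x_land=37.597, impact vy=-5.727
  bounce: vy ← 0.61·5.727 = 3.494
Arc 4: start y=0.000, vy=3.494 → t=0.712, apex=0.622, x_land=42.604, impact vy=-3.494
  bounce: vy ← 0.61·3.494 = 2.131
Arc 5: start y=0.000, vy=2.131 → t=0.434, apex=0.231, x_land=45.658, impact vy=-2.131
  bounce: vy ← 0.61·2.131 = 1.300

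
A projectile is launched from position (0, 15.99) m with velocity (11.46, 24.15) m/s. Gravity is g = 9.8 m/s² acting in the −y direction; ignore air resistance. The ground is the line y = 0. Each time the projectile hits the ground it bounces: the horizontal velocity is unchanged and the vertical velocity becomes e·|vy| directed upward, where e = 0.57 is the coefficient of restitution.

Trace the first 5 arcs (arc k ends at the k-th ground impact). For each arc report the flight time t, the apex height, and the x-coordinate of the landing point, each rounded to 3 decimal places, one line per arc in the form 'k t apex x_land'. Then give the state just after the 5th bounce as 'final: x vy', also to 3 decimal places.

1 5.520 45.746 63.257
2 3.483 14.863 103.175
3 1.985 4.829 125.928
4 1.132 1.569 138.897
5 0.645 0.510 146.290
final: 146.290 1.802

Arc 1: start y=15.990, vy=24.150 → t=5.520, apex=45.746, x_land=63.257, impact vy=-29.944
  bounce: vy ← 0.57·29.944 = 17.068
Arc 2: start y=0.000, vy=17.068 → t=3.483, apex=14.863, x_land=103.175, impact vy=-17.068
  bounce: vy ← 0.57·17.068 = 9.729
Arc 3: start y=0.000, vy=9.729 → t=1.985, apex=4.829, x_land=125.928, impact vy=-9.729
  bounce: vy ← 0.57·9.729 = 5.545
Arc 4: start y=0.000, vy=5.545 → t=1.132, apex=1.569, x_land=138.897, impact vy=-5.545
  bounce: vy ← 0.57·5.545 = 3.161
Arc 5: start y=0.000, vy=3.161 → t=0.645, apex=0.510, x_land=146.290, impact vy=-3.161
  bounce: vy ← 0.57·3.161 = 1.802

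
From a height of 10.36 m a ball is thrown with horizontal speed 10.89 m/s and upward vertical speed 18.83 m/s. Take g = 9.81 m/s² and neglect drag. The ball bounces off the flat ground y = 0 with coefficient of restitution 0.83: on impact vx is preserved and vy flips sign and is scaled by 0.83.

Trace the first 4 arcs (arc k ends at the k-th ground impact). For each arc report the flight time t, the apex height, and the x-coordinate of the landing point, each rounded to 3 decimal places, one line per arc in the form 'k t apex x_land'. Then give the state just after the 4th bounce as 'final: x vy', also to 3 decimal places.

1 4.327 28.432 47.122
2 3.997 19.587 90.645
3 3.317 13.493 126.769
4 2.753 9.296 156.752
final: 156.752 11.209

Arc 1: start y=10.360, vy=18.830 → t=4.327, apex=28.432, x_land=47.122, impact vy=-23.618
  bounce: vy ← 0.83·23.618 = 19.603
Arc 2: start y=0.000, vy=19.603 → t=3.997, apex=19.587, x_land=90.645, impact vy=-19.603
  bounce: vy ← 0.83·19.603 = 16.271
Arc 3: start y=0.000, vy=16.271 → t=3.317, apex=13.493, x_land=126.769, impact vy=-16.271
  bounce: vy ← 0.83·16.271 = 13.505
Arc 4: start y=0.000, vy=13.505 → t=2.753, apex=9.296, x_land=156.752, impact vy=-13.505
  bounce: vy ← 0.83·13.505 = 11.209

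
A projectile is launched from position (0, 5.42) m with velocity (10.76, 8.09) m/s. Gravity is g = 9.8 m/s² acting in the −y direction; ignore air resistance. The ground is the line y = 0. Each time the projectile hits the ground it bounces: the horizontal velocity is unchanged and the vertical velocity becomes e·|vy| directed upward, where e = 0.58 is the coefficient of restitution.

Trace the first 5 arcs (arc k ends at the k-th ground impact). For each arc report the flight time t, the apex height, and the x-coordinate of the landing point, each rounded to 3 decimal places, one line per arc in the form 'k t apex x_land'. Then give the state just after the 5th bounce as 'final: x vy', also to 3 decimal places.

1 2.163 8.759 23.269
2 1.551 2.947 39.957
3 0.900 0.991 49.636
4 0.522 0.333 55.250
5 0.303 0.112 58.506
final: 58.506 0.860

Arc 1: start y=5.420, vy=8.090 → t=2.163, apex=8.759, x_land=23.269, impact vy=-13.103
  bounce: vy ← 0.58·13.103 = 7.600
Arc 2: start y=0.000, vy=7.600 → t=1.551, apex=2.947, x_land=39.957, impact vy=-7.600
  bounce: vy ← 0.58·7.600 = 4.408
Arc 3: start y=0.000, vy=4.408 → t=0.900, apex=0.991, x_land=49.636, impact vy=-4.408
  bounce: vy ← 0.58·4.408 = 2.556
Arc 4: start y=0.000, vy=2.556 → t=0.522, apex=0.333, x_land=55.250, impact vy=-2.556
  bounce: vy ← 0.58·2.556 = 1.483
Arc 5: start y=0.000, vy=1.483 → t=0.303, apex=0.112, x_land=58.506, impact vy=-1.483
  bounce: vy ← 0.58·1.483 = 0.860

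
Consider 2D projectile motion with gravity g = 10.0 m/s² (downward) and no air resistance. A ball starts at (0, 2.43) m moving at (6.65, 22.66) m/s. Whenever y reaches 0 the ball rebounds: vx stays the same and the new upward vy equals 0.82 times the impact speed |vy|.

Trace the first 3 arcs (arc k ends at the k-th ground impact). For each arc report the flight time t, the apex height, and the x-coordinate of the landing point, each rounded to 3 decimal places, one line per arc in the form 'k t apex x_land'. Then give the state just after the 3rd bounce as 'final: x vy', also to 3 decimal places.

1 4.637 28.104 30.835
2 3.888 18.897 56.691
3 3.188 12.706 77.893
final: 77.893 13.072

Arc 1: start y=2.430, vy=22.660 → t=4.637, apex=28.104, x_land=30.835, impact vy=-23.708
  bounce: vy ← 0.82·23.708 = 19.441
Arc 2: start y=0.000, vy=19.441 → t=3.888, apex=18.897, x_land=56.691, impact vy=-19.441
  bounce: vy ← 0.82·19.441 = 15.941
Arc 3: start y=0.000, vy=15.941 → t=3.188, apex=12.706, x_land=77.893, impact vy=-15.941
  bounce: vy ← 0.82·15.941 = 13.072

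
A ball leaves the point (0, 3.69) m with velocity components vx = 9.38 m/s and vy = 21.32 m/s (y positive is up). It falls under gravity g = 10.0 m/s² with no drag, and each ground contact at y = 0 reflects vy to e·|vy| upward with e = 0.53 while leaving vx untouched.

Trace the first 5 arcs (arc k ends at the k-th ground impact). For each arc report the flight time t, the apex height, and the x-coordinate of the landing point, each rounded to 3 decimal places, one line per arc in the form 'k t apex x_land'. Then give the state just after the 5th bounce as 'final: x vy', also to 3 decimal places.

1 4.431 26.417 41.559
2 2.436 7.421 64.413
3 1.291 2.084 76.526
4 0.684 0.586 82.945
5 0.363 0.164 86.348
final: 86.348 0.961

Arc 1: start y=3.690, vy=21.320 → t=4.431, apex=26.417, x_land=41.559, impact vy=-22.986
  bounce: vy ← 0.53·22.986 = 12.182
Arc 2: start y=0.000, vy=12.182 → t=2.436, apex=7.421, x_land=64.413, impact vy=-12.182
  bounce: vy ← 0.53·12.182 = 6.457
Arc 3: start y=0.000, vy=6.457 → t=1.291, apex=2.084, x_land=76.526, impact vy=-6.457
  bounce: vy ← 0.53·6.457 = 3.422
Arc 4: start y=0.000, vy=3.422 → t=0.684, apex=0.586, x_land=82.945, impact vy=-3.422
  bounce: vy ← 0.53·3.422 = 1.814
Arc 5: start y=0.000, vy=1.814 → t=0.363, apex=0.164, x_land=86.348, impact vy=-1.814
  bounce: vy ← 0.53·1.814 = 0.961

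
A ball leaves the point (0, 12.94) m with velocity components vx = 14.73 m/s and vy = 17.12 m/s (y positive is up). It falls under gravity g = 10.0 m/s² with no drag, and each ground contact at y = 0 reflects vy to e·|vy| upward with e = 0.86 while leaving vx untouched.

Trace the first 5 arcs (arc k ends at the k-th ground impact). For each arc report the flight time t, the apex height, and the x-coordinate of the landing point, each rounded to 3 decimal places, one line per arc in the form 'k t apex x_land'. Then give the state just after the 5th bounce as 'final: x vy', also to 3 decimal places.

Arc 1: start y=12.940, vy=17.120 → t=4.061, apex=27.595, x_land=59.822, impact vy=-23.492
  bounce: vy ← 0.86·23.492 = 20.203
Arc 2: start y=0.000, vy=20.203 → t=4.041, apex=20.409, x_land=119.342, impact vy=-20.203
  bounce: vy ← 0.86·20.203 = 17.375
Arc 3: start y=0.000, vy=17.375 → t=3.475, apex=15.095, x_land=170.528, impact vy=-17.375
  bounce: vy ← 0.86·17.375 = 14.943
Arc 4: start y=0.000, vy=14.943 → t=2.989, apex=11.164, x_land=214.549, impact vy=-14.943
  bounce: vy ← 0.86·14.943 = 12.851
Arc 5: start y=0.000, vy=12.851 → t=2.570, apex=8.257, x_land=252.407, impact vy=-12.851
  bounce: vy ← 0.86·12.851 = 11.051

1 4.061 27.595 59.822
2 4.041 20.409 119.342
3 3.475 15.095 170.528
4 2.989 11.164 214.549
5 2.570 8.257 252.407
final: 252.407 11.051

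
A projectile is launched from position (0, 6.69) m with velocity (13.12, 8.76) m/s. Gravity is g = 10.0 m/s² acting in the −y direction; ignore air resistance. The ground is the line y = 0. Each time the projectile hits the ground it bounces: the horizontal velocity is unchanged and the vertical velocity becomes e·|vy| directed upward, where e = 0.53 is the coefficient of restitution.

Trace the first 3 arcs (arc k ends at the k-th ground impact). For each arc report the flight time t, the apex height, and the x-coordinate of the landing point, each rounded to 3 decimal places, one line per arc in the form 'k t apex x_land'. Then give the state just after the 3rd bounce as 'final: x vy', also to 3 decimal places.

Arc 1: start y=6.690, vy=8.760 → t=2.327, apex=10.527, x_land=30.530, impact vy=-14.510
  bounce: vy ← 0.53·14.510 = 7.690
Arc 2: start y=0.000, vy=7.690 → t=1.538, apex=2.957, x_land=50.709, impact vy=-7.690
  bounce: vy ← 0.53·7.690 = 4.076
Arc 3: start y=0.000, vy=4.076 → t=0.815, apex=0.831, x_land=61.404, impact vy=-4.076
  bounce: vy ← 0.53·4.076 = 2.160

1 2.327 10.527 30.530
2 1.538 2.957 50.709
3 0.815 0.831 61.404
final: 61.404 2.160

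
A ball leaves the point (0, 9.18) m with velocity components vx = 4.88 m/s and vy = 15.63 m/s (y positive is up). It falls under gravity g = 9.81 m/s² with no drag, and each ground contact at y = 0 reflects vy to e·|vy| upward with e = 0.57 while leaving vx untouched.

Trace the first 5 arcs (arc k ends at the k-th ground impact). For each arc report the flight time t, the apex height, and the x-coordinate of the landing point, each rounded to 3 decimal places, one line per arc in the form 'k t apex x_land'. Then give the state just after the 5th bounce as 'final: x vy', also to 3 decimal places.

Arc 1: start y=9.180, vy=15.630 → t=3.693, apex=21.631, x_land=18.023, impact vy=-20.601
  bounce: vy ← 0.57·20.601 = 11.743
Arc 2: start y=0.000, vy=11.743 → t=2.394, apex=7.028, x_land=29.706, impact vy=-11.743
  bounce: vy ← 0.57·11.743 = 6.693
Arc 3: start y=0.000, vy=6.693 → t=1.365, apex=2.283, x_land=36.365, impact vy=-6.693
  bounce: vy ← 0.57·6.693 = 3.815
Arc 4: start y=0.000, vy=3.815 → t=0.778, apex=0.742, x_land=40.161, impact vy=-3.815
  bounce: vy ← 0.57·3.815 = 2.175
Arc 5: start y=0.000, vy=2.175 → t=0.443, apex=0.241, x_land=42.325, impact vy=-2.175
  bounce: vy ← 0.57·2.175 = 1.240

1 3.693 21.631 18.023
2 2.394 7.028 29.706
3 1.365 2.283 36.365
4 0.778 0.742 40.161
5 0.443 0.241 42.325
final: 42.325 1.240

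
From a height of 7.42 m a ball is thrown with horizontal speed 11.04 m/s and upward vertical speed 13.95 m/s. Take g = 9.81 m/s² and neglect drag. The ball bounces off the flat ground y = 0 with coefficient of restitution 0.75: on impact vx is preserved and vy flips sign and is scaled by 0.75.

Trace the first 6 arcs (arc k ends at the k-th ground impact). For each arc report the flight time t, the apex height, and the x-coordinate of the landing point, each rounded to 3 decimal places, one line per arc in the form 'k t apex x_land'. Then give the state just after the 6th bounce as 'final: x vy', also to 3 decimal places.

1 3.302 17.339 36.456
2 2.820 9.753 67.591
3 2.115 5.486 90.942
4 1.586 3.086 108.455
5 1.190 1.736 121.590
6 0.892 0.976 131.441
final: 131.441 3.283

Arc 1: start y=7.420, vy=13.950 → t=3.302, apex=17.339, x_land=36.456, impact vy=-18.444
  bounce: vy ← 0.75·18.444 = 13.833
Arc 2: start y=0.000, vy=13.833 → t=2.820, apex=9.753, x_land=67.591, impact vy=-13.833
  bounce: vy ← 0.75·13.833 = 10.375
Arc 3: start y=0.000, vy=10.375 → t=2.115, apex=5.486, x_land=90.942, impact vy=-10.375
  bounce: vy ← 0.75·10.375 = 7.781
Arc 4: start y=0.000, vy=7.781 → t=1.586, apex=3.086, x_land=108.455, impact vy=-7.781
  bounce: vy ← 0.75·7.781 = 5.836
Arc 5: start y=0.000, vy=5.836 → t=1.190, apex=1.736, x_land=121.590, impact vy=-5.836
  bounce: vy ← 0.75·5.836 = 4.377
Arc 6: start y=0.000, vy=4.377 → t=0.892, apex=0.976, x_land=131.441, impact vy=-4.377
  bounce: vy ← 0.75·4.377 = 3.283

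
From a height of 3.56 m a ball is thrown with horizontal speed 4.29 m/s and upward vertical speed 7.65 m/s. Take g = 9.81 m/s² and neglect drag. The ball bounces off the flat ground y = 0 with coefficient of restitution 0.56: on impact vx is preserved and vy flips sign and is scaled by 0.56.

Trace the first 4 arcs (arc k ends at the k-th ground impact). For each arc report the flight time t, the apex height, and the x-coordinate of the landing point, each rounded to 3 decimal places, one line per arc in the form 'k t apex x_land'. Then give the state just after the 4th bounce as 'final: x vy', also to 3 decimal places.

Arc 1: start y=3.560, vy=7.650 → t=1.935, apex=6.543, x_land=8.300, impact vy=-11.330
  bounce: vy ← 0.56·11.330 = 6.345
Arc 2: start y=0.000, vy=6.345 → t=1.294, apex=2.052, x_land=13.849, impact vy=-6.345
  bounce: vy ← 0.56·6.345 = 3.553
Arc 3: start y=0.000, vy=3.553 → t=0.724, apex=0.643, x_land=16.957, impact vy=-3.553
  bounce: vy ← 0.56·3.553 = 1.990
Arc 4: start y=0.000, vy=1.990 → t=0.406, apex=0.202, x_land=18.697, impact vy=-1.990
  bounce: vy ← 0.56·1.990 = 1.114

1 1.935 6.543 8.300
2 1.294 2.052 13.849
3 0.724 0.643 16.957
4 0.406 0.202 18.697
final: 18.697 1.114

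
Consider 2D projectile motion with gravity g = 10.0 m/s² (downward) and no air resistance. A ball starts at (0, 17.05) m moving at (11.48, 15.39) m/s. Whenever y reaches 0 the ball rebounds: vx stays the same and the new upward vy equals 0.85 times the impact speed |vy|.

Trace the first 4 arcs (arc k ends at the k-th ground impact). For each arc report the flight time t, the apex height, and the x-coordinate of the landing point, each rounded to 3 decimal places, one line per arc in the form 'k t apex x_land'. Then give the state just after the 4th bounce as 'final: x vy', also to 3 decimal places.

1 3.943 28.893 45.264
2 4.087 20.875 92.178
3 3.474 15.082 132.054
4 2.953 10.897 165.949
final: 165.949 12.548

Arc 1: start y=17.050, vy=15.390 → t=3.943, apex=28.893, x_land=45.264, impact vy=-24.039
  bounce: vy ← 0.85·24.039 = 20.433
Arc 2: start y=0.000, vy=20.433 → t=4.087, apex=20.875, x_land=92.178, impact vy=-20.433
  bounce: vy ← 0.85·20.433 = 17.368
Arc 3: start y=0.000, vy=17.368 → t=3.474, apex=15.082, x_land=132.054, impact vy=-17.368
  bounce: vy ← 0.85·17.368 = 14.763
Arc 4: start y=0.000, vy=14.763 → t=2.953, apex=10.897, x_land=165.949, impact vy=-14.763
  bounce: vy ← 0.85·14.763 = 12.548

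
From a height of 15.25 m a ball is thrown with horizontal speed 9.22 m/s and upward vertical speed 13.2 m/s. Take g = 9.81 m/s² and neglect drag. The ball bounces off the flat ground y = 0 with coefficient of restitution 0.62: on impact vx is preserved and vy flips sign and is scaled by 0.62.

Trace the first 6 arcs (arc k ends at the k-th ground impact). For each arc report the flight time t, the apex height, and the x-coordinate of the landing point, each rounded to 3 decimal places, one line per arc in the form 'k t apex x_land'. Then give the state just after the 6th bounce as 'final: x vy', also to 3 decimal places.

1 3.564 24.131 32.856
2 2.750 9.276 58.214
3 1.705 3.566 73.937
4 1.057 1.371 83.684
5 0.655 0.527 89.728
6 0.406 0.203 93.475
final: 93.475 1.236

Arc 1: start y=15.250, vy=13.200 → t=3.564, apex=24.131, x_land=32.856, impact vy=-21.759
  bounce: vy ← 0.62·21.759 = 13.490
Arc 2: start y=0.000, vy=13.490 → t=2.750, apex=9.276, x_land=58.214, impact vy=-13.490
  bounce: vy ← 0.62·13.490 = 8.364
Arc 3: start y=0.000, vy=8.364 → t=1.705, apex=3.566, x_land=73.937, impact vy=-8.364
  bounce: vy ← 0.62·8.364 = 5.186
Arc 4: start y=0.000, vy=5.186 → t=1.057, apex=1.371, x_land=83.684, impact vy=-5.186
  bounce: vy ← 0.62·5.186 = 3.215
Arc 5: start y=0.000, vy=3.215 → t=0.655, apex=0.527, x_land=89.728, impact vy=-3.215
  bounce: vy ← 0.62·3.215 = 1.993
Arc 6: start y=0.000, vy=1.993 → t=0.406, apex=0.203, x_land=93.475, impact vy=-1.993
  bounce: vy ← 0.62·1.993 = 1.236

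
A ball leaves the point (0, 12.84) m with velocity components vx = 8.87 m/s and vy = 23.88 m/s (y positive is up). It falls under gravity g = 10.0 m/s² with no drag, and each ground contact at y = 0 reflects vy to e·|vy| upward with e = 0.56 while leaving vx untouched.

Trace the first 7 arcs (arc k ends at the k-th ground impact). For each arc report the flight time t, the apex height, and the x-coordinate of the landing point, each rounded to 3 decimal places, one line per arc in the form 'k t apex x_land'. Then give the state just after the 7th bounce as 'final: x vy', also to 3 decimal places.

Arc 1: start y=12.840, vy=23.880 → t=5.264, apex=41.353, x_land=46.690, impact vy=-28.759
  bounce: vy ← 0.56·28.759 = 16.105
Arc 2: start y=0.000, vy=16.105 → t=3.221, apex=12.968, x_land=75.260, impact vy=-16.105
  bounce: vy ← 0.56·16.105 = 9.019
Arc 3: start y=0.000, vy=9.019 → t=1.804, apex=4.067, x_land=91.259, impact vy=-9.019
  bounce: vy ← 0.56·9.019 = 5.050
Arc 4: start y=0.000, vy=5.050 → t=1.010, apex=1.275, x_land=100.219, impact vy=-5.050
  bounce: vy ← 0.56·5.050 = 2.828
Arc 5: start y=0.000, vy=2.828 → t=0.566, apex=0.400, x_land=105.236, impact vy=-2.828
  bounce: vy ← 0.56·2.828 = 1.584
Arc 6: start y=0.000, vy=1.584 → t=0.317, apex=0.125, x_land=108.046, impact vy=-1.584
  bounce: vy ← 0.56·1.584 = 0.887
Arc 7: start y=0.000, vy=0.887 → t=0.177, apex=0.039, x_land=109.619, impact vy=-0.887
  bounce: vy ← 0.56·0.887 = 0.497

1 5.264 41.353 46.690
2 3.221 12.968 75.260
3 1.804 4.067 91.259
4 1.010 1.275 100.219
5 0.566 0.400 105.236
6 0.317 0.125 108.046
7 0.177 0.039 109.619
final: 109.619 0.497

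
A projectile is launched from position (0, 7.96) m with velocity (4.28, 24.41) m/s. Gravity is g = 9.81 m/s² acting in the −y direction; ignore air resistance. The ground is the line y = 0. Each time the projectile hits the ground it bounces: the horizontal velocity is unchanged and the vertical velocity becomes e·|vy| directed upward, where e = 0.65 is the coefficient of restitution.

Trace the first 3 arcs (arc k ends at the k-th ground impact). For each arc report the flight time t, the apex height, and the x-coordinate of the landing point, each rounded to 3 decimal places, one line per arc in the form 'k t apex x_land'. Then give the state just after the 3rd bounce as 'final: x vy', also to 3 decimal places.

Arc 1: start y=7.960, vy=24.410 → t=5.284, apex=38.329, x_land=22.614, impact vy=-27.423
  bounce: vy ← 0.65·27.423 = 17.825
Arc 2: start y=0.000, vy=17.825 → t=3.634, apex=16.194, x_land=38.168, impact vy=-17.825
  bounce: vy ← 0.65·17.825 = 11.586
Arc 3: start y=0.000, vy=11.586 → t=2.362, apex=6.842, x_land=48.278, impact vy=-11.586
  bounce: vy ← 0.65·11.586 = 7.531

1 5.284 38.329 22.614
2 3.634 16.194 38.168
3 2.362 6.842 48.278
final: 48.278 7.531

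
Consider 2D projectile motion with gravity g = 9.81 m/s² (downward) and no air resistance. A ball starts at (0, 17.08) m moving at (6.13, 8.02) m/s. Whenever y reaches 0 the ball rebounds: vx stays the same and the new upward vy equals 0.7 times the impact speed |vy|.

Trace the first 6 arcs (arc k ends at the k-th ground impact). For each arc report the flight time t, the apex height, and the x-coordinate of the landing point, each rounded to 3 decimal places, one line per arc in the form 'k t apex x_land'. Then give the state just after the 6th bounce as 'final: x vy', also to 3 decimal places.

1 2.855 20.358 17.500
2 2.852 9.976 34.984
3 1.997 4.888 47.223
4 1.398 2.395 55.790
5 0.978 1.174 61.787
6 0.685 0.575 65.985
final: 65.985 2.351

Arc 1: start y=17.080, vy=8.020 → t=2.855, apex=20.358, x_land=17.500, impact vy=-19.986
  bounce: vy ← 0.7·19.986 = 13.990
Arc 2: start y=0.000, vy=13.990 → t=2.852, apex=9.976, x_land=34.984, impact vy=-13.990
  bounce: vy ← 0.7·13.990 = 9.793
Arc 3: start y=0.000, vy=9.793 → t=1.997, apex=4.888, x_land=47.223, impact vy=-9.793
  bounce: vy ← 0.7·9.793 = 6.855
Arc 4: start y=0.000, vy=6.855 → t=1.398, apex=2.395, x_land=55.790, impact vy=-6.855
  bounce: vy ← 0.7·6.855 = 4.799
Arc 5: start y=0.000, vy=4.799 → t=0.978, apex=1.174, x_land=61.787, impact vy=-4.799
  bounce: vy ← 0.7·4.799 = 3.359
Arc 6: start y=0.000, vy=3.359 → t=0.685, apex=0.575, x_land=65.985, impact vy=-3.359
  bounce: vy ← 0.7·3.359 = 2.351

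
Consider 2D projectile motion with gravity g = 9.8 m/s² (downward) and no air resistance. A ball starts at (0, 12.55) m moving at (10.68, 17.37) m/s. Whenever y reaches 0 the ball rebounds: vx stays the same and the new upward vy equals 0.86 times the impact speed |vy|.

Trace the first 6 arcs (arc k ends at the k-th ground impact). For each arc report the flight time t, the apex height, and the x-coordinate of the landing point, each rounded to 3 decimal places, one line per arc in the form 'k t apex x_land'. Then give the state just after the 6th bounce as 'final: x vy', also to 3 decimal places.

Arc 1: start y=12.550, vy=17.370 → t=4.161, apex=27.944, x_land=44.434, impact vy=-23.403
  bounce: vy ← 0.86·23.403 = 20.127
Arc 2: start y=0.000, vy=20.127 → t=4.107, apex=20.667, x_land=88.302, impact vy=-20.127
  bounce: vy ← 0.86·20.127 = 17.309
Arc 3: start y=0.000, vy=17.309 → t=3.532, apex=15.285, x_land=126.028, impact vy=-17.309
  bounce: vy ← 0.86·17.309 = 14.886
Arc 4: start y=0.000, vy=14.886 → t=3.038, apex=11.305, x_land=158.472, impact vy=-14.886
  bounce: vy ← 0.86·14.886 = 12.802
Arc 5: start y=0.000, vy=12.802 → t=2.613, apex=8.361, x_land=186.375, impact vy=-12.802
  bounce: vy ← 0.86·12.802 = 11.009
Arc 6: start y=0.000, vy=11.009 → t=2.247, apex=6.184, x_land=210.371, impact vy=-11.009
  bounce: vy ← 0.86·11.009 = 9.468

1 4.161 27.944 44.434
2 4.107 20.667 88.302
3 3.532 15.285 126.028
4 3.038 11.305 158.472
5 2.613 8.361 186.375
6 2.247 6.184 210.371
final: 210.371 9.468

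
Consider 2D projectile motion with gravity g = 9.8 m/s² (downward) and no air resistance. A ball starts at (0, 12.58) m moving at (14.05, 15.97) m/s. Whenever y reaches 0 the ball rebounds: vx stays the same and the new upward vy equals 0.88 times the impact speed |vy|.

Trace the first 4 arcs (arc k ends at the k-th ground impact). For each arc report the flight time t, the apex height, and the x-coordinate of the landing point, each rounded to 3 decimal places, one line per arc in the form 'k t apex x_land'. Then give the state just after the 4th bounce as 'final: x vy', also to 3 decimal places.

Arc 1: start y=12.580, vy=15.970 → t=3.915, apex=25.592, x_land=55.005, impact vy=-22.397
  bounce: vy ← 0.88·22.397 = 19.709
Arc 2: start y=0.000, vy=19.709 → t=4.022, apex=19.819, x_land=111.518, impact vy=-19.709
  bounce: vy ← 0.88·19.709 = 17.344
Arc 3: start y=0.000, vy=17.344 → t=3.540, apex=15.348, x_land=161.249, impact vy=-17.344
  bounce: vy ← 0.88·17.344 = 15.263
Arc 4: start y=0.000, vy=15.263 → t=3.115, apex=11.885, x_land=205.012, impact vy=-15.263
  bounce: vy ← 0.88·15.263 = 13.431

1 3.915 25.592 55.005
2 4.022 19.819 111.518
3 3.540 15.348 161.249
4 3.115 11.885 205.012
final: 205.012 13.431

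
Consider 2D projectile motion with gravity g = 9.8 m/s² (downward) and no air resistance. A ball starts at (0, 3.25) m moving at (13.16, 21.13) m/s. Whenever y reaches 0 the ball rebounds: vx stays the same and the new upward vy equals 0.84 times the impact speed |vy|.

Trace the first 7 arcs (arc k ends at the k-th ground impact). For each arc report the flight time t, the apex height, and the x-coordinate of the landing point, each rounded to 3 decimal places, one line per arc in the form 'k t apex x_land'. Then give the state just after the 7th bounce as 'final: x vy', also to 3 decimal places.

1 4.461 26.029 58.706
2 3.872 18.366 109.662
3 3.253 12.959 152.466
4 2.732 9.144 188.421
5 2.295 6.452 218.623
6 1.928 4.553 243.993
7 1.619 3.212 265.303
final: 265.303 6.665

Arc 1: start y=3.250, vy=21.130 → t=4.461, apex=26.029, x_land=58.706, impact vy=-22.587
  bounce: vy ← 0.84·22.587 = 18.973
Arc 2: start y=0.000, vy=18.973 → t=3.872, apex=18.366, x_land=109.662, impact vy=-18.973
  bounce: vy ← 0.84·18.973 = 15.937
Arc 3: start y=0.000, vy=15.937 → t=3.253, apex=12.959, x_land=152.466, impact vy=-15.937
  bounce: vy ← 0.84·15.937 = 13.387
Arc 4: start y=0.000, vy=13.387 → t=2.732, apex=9.144, x_land=188.421, impact vy=-13.387
  bounce: vy ← 0.84·13.387 = 11.245
Arc 5: start y=0.000, vy=11.245 → t=2.295, apex=6.452, x_land=218.623, impact vy=-11.245
  bounce: vy ← 0.84·11.245 = 9.446
Arc 6: start y=0.000, vy=9.446 → t=1.928, apex=4.553, x_land=243.993, impact vy=-9.446
  bounce: vy ← 0.84·9.446 = 7.935
Arc 7: start y=0.000, vy=7.935 → t=1.619, apex=3.212, x_land=265.303, impact vy=-7.935
  bounce: vy ← 0.84·7.935 = 6.665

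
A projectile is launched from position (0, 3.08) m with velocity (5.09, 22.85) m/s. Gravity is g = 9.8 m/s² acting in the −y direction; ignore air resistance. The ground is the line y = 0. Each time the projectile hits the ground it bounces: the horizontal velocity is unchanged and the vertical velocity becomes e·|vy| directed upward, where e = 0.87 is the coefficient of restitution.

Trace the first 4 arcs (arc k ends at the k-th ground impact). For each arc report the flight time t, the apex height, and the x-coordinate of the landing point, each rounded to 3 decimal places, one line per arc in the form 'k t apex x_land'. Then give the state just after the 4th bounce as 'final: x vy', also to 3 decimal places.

Arc 1: start y=3.080, vy=22.850 → t=4.794, apex=29.719, x_land=24.403, impact vy=-24.135
  bounce: vy ← 0.87·24.135 = 20.997
Arc 2: start y=0.000, vy=20.997 → t=4.285, apex=22.494, x_land=46.215, impact vy=-20.997
  bounce: vy ← 0.87·20.997 = 18.268
Arc 3: start y=0.000, vy=18.268 → t=3.728, apex=17.026, x_land=65.191, impact vy=-18.268
  bounce: vy ← 0.87·18.268 = 15.893
Arc 4: start y=0.000, vy=15.893 → t=3.243, apex=12.887, x_land=81.700, impact vy=-15.893
  bounce: vy ← 0.87·15.893 = 13.827

1 4.794 29.719 24.403
2 4.285 22.494 46.215
3 3.728 17.026 65.191
4 3.243 12.887 81.700
final: 81.700 13.827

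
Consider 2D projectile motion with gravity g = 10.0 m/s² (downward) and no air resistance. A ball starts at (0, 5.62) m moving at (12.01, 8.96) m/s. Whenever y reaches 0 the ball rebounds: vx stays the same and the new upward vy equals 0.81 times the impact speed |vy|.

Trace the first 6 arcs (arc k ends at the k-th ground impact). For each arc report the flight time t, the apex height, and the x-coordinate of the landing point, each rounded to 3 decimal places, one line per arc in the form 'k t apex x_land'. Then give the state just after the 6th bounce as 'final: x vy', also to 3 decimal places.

1 2.284 9.634 27.432
2 2.249 6.321 54.439
3 1.821 4.147 76.315
4 1.475 2.721 94.034
5 1.195 1.785 108.387
6 0.968 1.171 120.013
final: 120.013 3.920

Arc 1: start y=5.620, vy=8.960 → t=2.284, apex=9.634, x_land=27.432, impact vy=-13.881
  bounce: vy ← 0.81·13.881 = 11.244
Arc 2: start y=0.000, vy=11.244 → t=2.249, apex=6.321, x_land=54.439, impact vy=-11.244
  bounce: vy ← 0.81·11.244 = 9.107
Arc 3: start y=0.000, vy=9.107 → t=1.821, apex=4.147, x_land=76.315, impact vy=-9.107
  bounce: vy ← 0.81·9.107 = 7.377
Arc 4: start y=0.000, vy=7.377 → t=1.475, apex=2.721, x_land=94.034, impact vy=-7.377
  bounce: vy ← 0.81·7.377 = 5.975
Arc 5: start y=0.000, vy=5.975 → t=1.195, apex=1.785, x_land=108.387, impact vy=-5.975
  bounce: vy ← 0.81·5.975 = 4.840
Arc 6: start y=0.000, vy=4.840 → t=0.968, apex=1.171, x_land=120.013, impact vy=-4.840
  bounce: vy ← 0.81·4.840 = 3.920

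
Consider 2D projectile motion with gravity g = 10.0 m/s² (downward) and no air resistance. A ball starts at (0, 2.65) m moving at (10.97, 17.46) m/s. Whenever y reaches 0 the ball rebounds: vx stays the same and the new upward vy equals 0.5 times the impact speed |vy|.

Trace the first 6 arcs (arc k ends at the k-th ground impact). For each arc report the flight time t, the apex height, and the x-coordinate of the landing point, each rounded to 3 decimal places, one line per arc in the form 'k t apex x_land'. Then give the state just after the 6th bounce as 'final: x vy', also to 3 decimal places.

1 3.638 17.893 39.906
2 1.892 4.473 60.657
3 0.946 1.118 71.033
4 0.473 0.280 76.221
5 0.236 0.070 78.815
6 0.118 0.017 80.112
final: 80.112 0.296

Arc 1: start y=2.650, vy=17.460 → t=3.638, apex=17.893, x_land=39.906, impact vy=-18.917
  bounce: vy ← 0.5·18.917 = 9.458
Arc 2: start y=0.000, vy=9.458 → t=1.892, apex=4.473, x_land=60.657, impact vy=-9.458
  bounce: vy ← 0.5·9.458 = 4.729
Arc 3: start y=0.000, vy=4.729 → t=0.946, apex=1.118, x_land=71.033, impact vy=-4.729
  bounce: vy ← 0.5·4.729 = 2.365
Arc 4: start y=0.000, vy=2.365 → t=0.473, apex=0.280, x_land=76.221, impact vy=-2.365
  bounce: vy ← 0.5·2.365 = 1.182
Arc 5: start y=0.000, vy=1.182 → t=0.236, apex=0.070, x_land=78.815, impact vy=-1.182
  bounce: vy ← 0.5·1.182 = 0.591
Arc 6: start y=0.000, vy=0.591 → t=0.118, apex=0.017, x_land=80.112, impact vy=-0.591
  bounce: vy ← 0.5·0.591 = 0.296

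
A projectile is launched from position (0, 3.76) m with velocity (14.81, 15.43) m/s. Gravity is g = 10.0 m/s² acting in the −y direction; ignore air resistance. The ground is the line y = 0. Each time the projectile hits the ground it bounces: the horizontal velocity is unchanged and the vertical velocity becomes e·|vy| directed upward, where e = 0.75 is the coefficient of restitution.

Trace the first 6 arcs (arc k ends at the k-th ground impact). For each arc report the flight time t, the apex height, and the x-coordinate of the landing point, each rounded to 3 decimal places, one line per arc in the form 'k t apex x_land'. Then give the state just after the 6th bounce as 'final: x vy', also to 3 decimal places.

Arc 1: start y=3.760, vy=15.430 → t=3.313, apex=15.664, x_land=49.065, impact vy=-17.700
  bounce: vy ← 0.75·17.700 = 13.275
Arc 2: start y=0.000, vy=13.275 → t=2.655, apex=8.811, x_land=88.386, impact vy=-13.275
  bounce: vy ← 0.75·13.275 = 9.956
Arc 3: start y=0.000, vy=9.956 → t=1.991, apex=4.956, x_land=117.876, impact vy=-9.956
  bounce: vy ← 0.75·9.956 = 7.467
Arc 4: start y=0.000, vy=7.467 → t=1.493, apex=2.788, x_land=139.993, impact vy=-7.467
  bounce: vy ← 0.75·7.467 = 5.600
Arc 5: start y=0.000, vy=5.600 → t=1.120, apex=1.568, x_land=156.582, impact vy=-5.600
  bounce: vy ← 0.75·5.600 = 4.200
Arc 6: start y=0.000, vy=4.200 → t=0.840, apex=0.882, x_land=169.023, impact vy=-4.200
  bounce: vy ← 0.75·4.200 = 3.150

1 3.313 15.664 49.065
2 2.655 8.811 88.386
3 1.991 4.956 117.876
4 1.493 2.788 139.993
5 1.120 1.568 156.582
6 0.840 0.882 169.023
final: 169.023 3.150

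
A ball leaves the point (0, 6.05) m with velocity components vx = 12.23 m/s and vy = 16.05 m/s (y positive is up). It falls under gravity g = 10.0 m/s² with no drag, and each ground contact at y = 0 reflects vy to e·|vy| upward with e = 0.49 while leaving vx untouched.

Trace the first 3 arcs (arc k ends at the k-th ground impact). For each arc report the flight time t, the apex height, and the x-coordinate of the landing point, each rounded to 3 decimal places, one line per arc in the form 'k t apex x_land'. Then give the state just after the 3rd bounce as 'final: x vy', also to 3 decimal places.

1 3.551 18.930 43.426
2 1.907 4.545 66.747
3 0.934 1.091 78.174
final: 78.174 2.289

Arc 1: start y=6.050, vy=16.050 → t=3.551, apex=18.930, x_land=43.426, impact vy=-19.458
  bounce: vy ← 0.49·19.458 = 9.534
Arc 2: start y=0.000, vy=9.534 → t=1.907, apex=4.545, x_land=66.747, impact vy=-9.534
  bounce: vy ← 0.49·9.534 = 4.672
Arc 3: start y=0.000, vy=4.672 → t=0.934, apex=1.091, x_land=78.174, impact vy=-4.672
  bounce: vy ← 0.49·4.672 = 2.289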